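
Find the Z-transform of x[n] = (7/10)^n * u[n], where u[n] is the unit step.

The Z-transform of a^n * u[n] is z/(z-a) for |z| > |a|.
Here a = 7/10, so X(z) = z/(z - (7/10)) = 10z/(10z - 7)
ROC: |z| > 7/10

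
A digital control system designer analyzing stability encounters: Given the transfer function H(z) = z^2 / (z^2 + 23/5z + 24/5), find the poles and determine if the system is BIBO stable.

Poles are roots of the denominator: z^2 + 23/5z + 24/5 = 0.
Quadratic formula: z = [-(23/5) +/- sqrt((23/5)^2 - 4*(24/5))] / 2
Discriminant = 529/25 - 96/5 = 49/25; sqrt = 7/5.
z = (-23/5 +/- 7/5) / 2 => z = -8/5 or z = -3.
|p1| = 8/5, |p2| = 3.
For BIBO stability, all poles must lie inside the unit circle (|p| < 1).
System is UNSTABLE since at least one |p| >= 1.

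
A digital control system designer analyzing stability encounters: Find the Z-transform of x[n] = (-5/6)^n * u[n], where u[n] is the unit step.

The Z-transform of a^n * u[n] is z/(z-a) for |z| > |a|.
Here a = -5/6, so X(z) = z/(z - (-5/6)) = 6z/(6z + 5)
ROC: |z| > 5/6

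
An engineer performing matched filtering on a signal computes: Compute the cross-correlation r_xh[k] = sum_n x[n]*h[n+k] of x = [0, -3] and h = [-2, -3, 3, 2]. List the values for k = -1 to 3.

Both sequences indexed from 0 and zero outside their support.
Lags with overlap: k = -1 to 3.
  r_xh[-1] = x[1]*h[0] = 6
  r_xh[0] = x[0]*h[0] + x[1]*h[1] = 9
  r_xh[1] = x[0]*h[1] + x[1]*h[2] = -9
  r_xh[2] = x[0]*h[2] + x[1]*h[3] = -6
  r_xh[3] = x[0]*h[3] = 0
r_xh = [6, 9, -9, -6, 0] (for k = -1, ..., 3)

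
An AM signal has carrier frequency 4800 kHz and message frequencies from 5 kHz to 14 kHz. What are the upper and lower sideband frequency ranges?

Upper sideband (USB) = fc + [fm_low, fm_high] = 4800 + [5, 14] = [4805, 4814] kHz
Lower sideband (LSB) = fc - [fm_high, fm_low] = 4800 - [14, 5] = [4786, 4795] kHz
Total occupied spectrum: 4786 kHz to 4814 kHz (plus carrier at 4800 kHz)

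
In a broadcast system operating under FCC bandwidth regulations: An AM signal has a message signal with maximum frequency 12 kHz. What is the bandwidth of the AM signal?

In AM (double-sideband), the bandwidth is twice the message frequency.
BW = 2 * f_m = 2 * 12 kHz = 24 kHz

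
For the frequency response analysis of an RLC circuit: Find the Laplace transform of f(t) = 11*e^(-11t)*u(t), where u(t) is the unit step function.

Standard Laplace transform pair:
e^(-at)*u(t) <-> 1/(s+a)
With a = 11: L{11*e^(-11t)*u(t)} = 11/(s+11), ROC: Re(s) > -11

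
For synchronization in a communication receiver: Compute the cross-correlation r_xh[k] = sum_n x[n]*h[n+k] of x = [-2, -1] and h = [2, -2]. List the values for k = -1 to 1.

Both sequences indexed from 0 and zero outside their support.
Lags with overlap: k = -1 to 1.
  r_xh[-1] = x[1]*h[0] = -2
  r_xh[0] = x[0]*h[0] + x[1]*h[1] = -2
  r_xh[1] = x[0]*h[1] = 4
r_xh = [-2, -2, 4] (for k = -1, ..., 1)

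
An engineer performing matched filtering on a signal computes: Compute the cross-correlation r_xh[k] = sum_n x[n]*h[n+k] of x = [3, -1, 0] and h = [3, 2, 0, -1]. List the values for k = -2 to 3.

Both sequences indexed from 0 and zero outside their support.
Lags with overlap: k = -2 to 3.
  r_xh[-2] = x[2]*h[0] = 0
  r_xh[-1] = x[1]*h[0] + x[2]*h[1] = -3
  r_xh[0] = x[0]*h[0] + x[1]*h[1] + x[2]*h[2] = 7
  r_xh[1] = x[0]*h[1] + x[1]*h[2] + x[2]*h[3] = 6
  r_xh[2] = x[0]*h[2] + x[1]*h[3] = 1
  r_xh[3] = x[0]*h[3] = -3
r_xh = [0, -3, 7, 6, 1, -3] (for k = -2, ..., 3)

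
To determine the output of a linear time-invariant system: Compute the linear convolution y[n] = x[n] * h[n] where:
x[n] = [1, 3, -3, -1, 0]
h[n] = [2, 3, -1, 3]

y[n] = sum_k x[k]*h[n-k]. Output length = len(x) + len(h) - 1 = 5 + 4 - 1 = 8.
y[0] = 1*2 = 2
y[1] = 3*2 + 1*3 = 9
y[2] = -3*2 + 3*3 + 1*-1 = 2
y[3] = -1*2 + -3*3 + 3*-1 + 1*3 = -11
y[4] = 0*2 + -1*3 + -3*-1 + 3*3 = 9
y[5] = 0*3 + -1*-1 + -3*3 = -8
y[6] = 0*-1 + -1*3 = -3
y[7] = 0*3 = 0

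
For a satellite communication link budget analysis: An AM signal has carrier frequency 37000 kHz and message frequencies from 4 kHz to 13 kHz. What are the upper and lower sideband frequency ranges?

Upper sideband (USB) = fc + [fm_low, fm_high] = 37000 + [4, 13] = [37004, 37013] kHz
Lower sideband (LSB) = fc - [fm_high, fm_low] = 37000 - [13, 4] = [36987, 36996] kHz
Total occupied spectrum: 36987 kHz to 37013 kHz (plus carrier at 37000 kHz)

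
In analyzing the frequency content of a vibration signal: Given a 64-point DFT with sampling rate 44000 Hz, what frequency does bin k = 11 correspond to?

The frequency of DFT bin k is: f_k = k * f_s / N
f_11 = 11 * 44000 / 64 = 15125/2 Hz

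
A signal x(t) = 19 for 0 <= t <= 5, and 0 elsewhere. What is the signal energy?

Energy = integral of |x(t)|^2 dt over the signal duration
= 19^2 * 5 = 361 * 5 = 1805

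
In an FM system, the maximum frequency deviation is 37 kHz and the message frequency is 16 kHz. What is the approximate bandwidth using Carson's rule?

Carson's rule: BW = 2*(delta_f + f_m)
= 2*(37 + 16) kHz = 106 kHz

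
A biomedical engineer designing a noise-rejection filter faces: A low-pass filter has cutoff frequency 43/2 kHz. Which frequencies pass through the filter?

A low-pass filter passes all frequencies below the cutoff frequency 43/2 kHz and attenuates higher frequencies.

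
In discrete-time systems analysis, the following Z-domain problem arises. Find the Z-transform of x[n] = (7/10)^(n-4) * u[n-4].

Time-shifting property: if X(z) = Z{x[n]}, then Z{x[n-d]} = z^(-d) * X(z)
X(z) = z/(z - 7/10) for x[n] = (7/10)^n * u[n]
Z{x[n-4]} = z^(-4) * z/(z - 7/10) = z^(-3)/(z - 7/10)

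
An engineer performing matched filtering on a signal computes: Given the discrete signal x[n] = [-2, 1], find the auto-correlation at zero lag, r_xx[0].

The auto-correlation at zero lag r_xx[0] equals the signal energy.
r_xx[0] = sum of x[n]^2 = (-2)^2 + 1^2
= 4 + 1 = 5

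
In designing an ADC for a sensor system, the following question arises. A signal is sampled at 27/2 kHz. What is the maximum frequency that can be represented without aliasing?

The maximum frequency that can be represented without aliasing
is the Nyquist frequency: f_max = f_s / 2 = 27/2 kHz / 2 = 27/4 kHz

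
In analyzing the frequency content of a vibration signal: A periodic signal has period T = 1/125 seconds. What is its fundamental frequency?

The fundamental frequency is the reciprocal of the period.
f = 1/T = 1/(1/125) = 125 Hz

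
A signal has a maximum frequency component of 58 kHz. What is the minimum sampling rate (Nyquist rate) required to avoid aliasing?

By the Nyquist-Shannon sampling theorem,
the minimum sampling rate (Nyquist rate) must be at least 2 * f_max.
Nyquist rate = 2 * 58 kHz = 116 kHz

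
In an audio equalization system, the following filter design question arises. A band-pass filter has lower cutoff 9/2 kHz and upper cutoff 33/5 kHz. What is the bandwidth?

Bandwidth = f_high - f_low
= 33/5 kHz - 9/2 kHz = 21/10 kHz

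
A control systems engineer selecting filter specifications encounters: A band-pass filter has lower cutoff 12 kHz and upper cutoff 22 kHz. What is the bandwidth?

Bandwidth = f_high - f_low
= 22 kHz - 12 kHz = 10 kHz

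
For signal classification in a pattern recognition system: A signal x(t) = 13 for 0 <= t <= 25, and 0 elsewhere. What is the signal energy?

Energy = integral of |x(t)|^2 dt over the signal duration
= 13^2 * 25 = 169 * 25 = 4225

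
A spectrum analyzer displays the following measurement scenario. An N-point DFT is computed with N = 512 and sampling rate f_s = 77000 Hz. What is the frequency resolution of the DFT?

DFT frequency resolution = f_s / N
= 77000 / 512 = 9625/64 Hz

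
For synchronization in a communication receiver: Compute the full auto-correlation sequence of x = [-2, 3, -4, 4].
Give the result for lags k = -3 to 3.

r_xx[k] = sum_m x[m]*x[m+k], indexed from 0, for k = -3 to 3:
  r_xx[-3] = x[3]*x[0] = -8
  r_xx[-2] = x[2]*x[0] + x[3]*x[1] = 20
  r_xx[-1] = x[1]*x[0] + x[2]*x[1] + x[3]*x[2] = -34
  r_xx[0] = x[0]*x[0] + x[1]*x[1] + x[2]*x[2] + x[3]*x[3] = 45
  r_xx[1] = x[0]*x[1] + x[1]*x[2] + x[2]*x[3] = -34
  r_xx[2] = x[0]*x[2] + x[1]*x[3] = 20
  r_xx[3] = x[0]*x[3] = -8
r_xx = [-8, 20, -34, 45, -34, 20, -8]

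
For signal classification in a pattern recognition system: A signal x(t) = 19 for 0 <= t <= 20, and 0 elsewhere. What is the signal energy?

Energy = integral of |x(t)|^2 dt over the signal duration
= 19^2 * 20 = 361 * 20 = 7220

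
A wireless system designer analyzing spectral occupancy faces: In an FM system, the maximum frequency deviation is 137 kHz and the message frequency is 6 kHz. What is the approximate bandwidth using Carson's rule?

Carson's rule: BW = 2*(delta_f + f_m)
= 2*(137 + 6) kHz = 286 kHz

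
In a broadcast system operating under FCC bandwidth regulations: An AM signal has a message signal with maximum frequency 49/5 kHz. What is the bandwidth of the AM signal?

In AM (double-sideband), the bandwidth is twice the message frequency.
BW = 2 * f_m = 2 * 49/5 kHz = 98/5 kHz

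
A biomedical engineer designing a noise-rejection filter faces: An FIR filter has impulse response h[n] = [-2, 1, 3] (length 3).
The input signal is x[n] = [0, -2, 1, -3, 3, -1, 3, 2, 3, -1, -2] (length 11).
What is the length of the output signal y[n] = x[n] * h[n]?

For linear convolution, the output length is:
len(y) = len(x) + len(h) - 1 = 11 + 3 - 1 = 13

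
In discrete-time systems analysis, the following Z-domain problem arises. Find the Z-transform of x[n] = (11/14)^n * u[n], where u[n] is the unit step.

The Z-transform of a^n * u[n] is z/(z-a) for |z| > |a|.
Here a = 11/14, so X(z) = z/(z - (11/14)) = 14z/(14z - 11)
ROC: |z| > 11/14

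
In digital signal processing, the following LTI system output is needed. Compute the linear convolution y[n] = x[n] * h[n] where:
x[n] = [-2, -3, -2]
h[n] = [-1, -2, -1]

y[n] = sum_k x[k]*h[n-k]. Output length = len(x) + len(h) - 1 = 3 + 3 - 1 = 5.
y[0] = -2*-1 = 2
y[1] = -3*-1 + -2*-2 = 7
y[2] = -2*-1 + -3*-2 + -2*-1 = 10
y[3] = -2*-2 + -3*-1 = 7
y[4] = -2*-1 = 2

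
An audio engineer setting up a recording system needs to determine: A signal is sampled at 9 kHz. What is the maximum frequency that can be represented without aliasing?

The maximum frequency that can be represented without aliasing
is the Nyquist frequency: f_max = f_s / 2 = 9 kHz / 2 = 9/2 kHz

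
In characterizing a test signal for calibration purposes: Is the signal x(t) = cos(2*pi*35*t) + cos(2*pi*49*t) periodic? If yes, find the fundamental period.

f1 = 35 Hz, f2 = 49 Hz
Period T1 = 1/35, T2 = 1/49
Ratio T1/T2 = 49/35, which is rational.
The signal is periodic with fundamental period T = 1/GCD(35,49) = 1/7 s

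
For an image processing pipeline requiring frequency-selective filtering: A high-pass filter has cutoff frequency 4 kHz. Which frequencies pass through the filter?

A high-pass filter passes all frequencies above the cutoff frequency 4 kHz and attenuates lower frequencies.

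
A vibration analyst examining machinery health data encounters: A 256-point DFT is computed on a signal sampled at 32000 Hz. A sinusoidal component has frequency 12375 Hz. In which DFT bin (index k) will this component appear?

DFT frequency resolution = f_s/N = 32000/256 = 125 Hz
Bin index k = f_signal / resolution = 12375 / 125 = 99
The signal frequency 12375 Hz falls in DFT bin k = 99.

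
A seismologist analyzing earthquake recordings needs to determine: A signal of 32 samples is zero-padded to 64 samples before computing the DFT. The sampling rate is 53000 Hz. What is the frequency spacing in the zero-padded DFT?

Original DFT: N = 32, resolution = f_s/N = 53000/32 = 6625/4 Hz
Zero-padded DFT: N = 64, resolution = f_s/N = 53000/64 = 6625/8 Hz
Zero-padding interpolates the spectrum (finer frequency grid)
but does NOT improve the true spectral resolution (ability to resolve close frequencies).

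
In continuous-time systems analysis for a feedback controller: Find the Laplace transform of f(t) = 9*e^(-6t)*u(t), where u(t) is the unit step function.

Standard Laplace transform pair:
e^(-at)*u(t) <-> 1/(s+a)
With a = 6: L{9*e^(-6t)*u(t)} = 9/(s+6), ROC: Re(s) > -6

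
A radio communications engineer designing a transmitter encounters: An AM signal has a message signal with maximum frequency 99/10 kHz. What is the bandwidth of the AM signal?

In AM (double-sideband), the bandwidth is twice the message frequency.
BW = 2 * f_m = 2 * 99/10 kHz = 99/5 kHz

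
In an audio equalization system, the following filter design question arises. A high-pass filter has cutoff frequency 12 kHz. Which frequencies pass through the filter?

A high-pass filter passes all frequencies above the cutoff frequency 12 kHz and attenuates lower frequencies.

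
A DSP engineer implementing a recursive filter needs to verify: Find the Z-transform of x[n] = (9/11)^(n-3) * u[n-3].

Time-shifting property: if X(z) = Z{x[n]}, then Z{x[n-d]} = z^(-d) * X(z)
X(z) = z/(z - 9/11) for x[n] = (9/11)^n * u[n]
Z{x[n-3]} = z^(-3) * z/(z - 9/11) = z^(-2)/(z - 9/11)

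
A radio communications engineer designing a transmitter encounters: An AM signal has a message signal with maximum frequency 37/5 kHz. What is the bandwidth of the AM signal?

In AM (double-sideband), the bandwidth is twice the message frequency.
BW = 2 * f_m = 2 * 37/5 kHz = 74/5 kHz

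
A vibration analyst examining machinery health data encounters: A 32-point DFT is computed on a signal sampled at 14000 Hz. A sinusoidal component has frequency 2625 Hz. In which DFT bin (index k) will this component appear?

DFT frequency resolution = f_s/N = 14000/32 = 875/2 Hz
Bin index k = f_signal / resolution = 2625 / 875/2 = 6
The signal frequency 2625 Hz falls in DFT bin k = 6.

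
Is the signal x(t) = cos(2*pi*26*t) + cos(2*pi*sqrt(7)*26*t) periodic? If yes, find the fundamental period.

f1 = 26 Hz, f2 = 26*sqrt(7) Hz
Ratio f2/f1 = sqrt(7), which is irrational.
Since the frequency ratio is irrational, no common period exists.
The signal is not periodic.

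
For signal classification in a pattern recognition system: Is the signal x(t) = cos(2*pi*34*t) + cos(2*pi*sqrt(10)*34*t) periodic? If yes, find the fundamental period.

f1 = 34 Hz, f2 = 34*sqrt(10) Hz
Ratio f2/f1 = sqrt(10), which is irrational.
Since the frequency ratio is irrational, no common period exists.
The signal is not periodic.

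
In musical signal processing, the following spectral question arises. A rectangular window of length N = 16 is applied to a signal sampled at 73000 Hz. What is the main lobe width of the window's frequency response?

For a rectangular window of length N,
the main lobe width in frequency is 2*f_s/N.
= 2*73000/16 = 9125 Hz
This determines the minimum frequency separation for resolving two sinusoids.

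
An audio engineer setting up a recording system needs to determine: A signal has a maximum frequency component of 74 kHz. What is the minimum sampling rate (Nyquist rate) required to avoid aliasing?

By the Nyquist-Shannon sampling theorem,
the minimum sampling rate (Nyquist rate) must be at least 2 * f_max.
Nyquist rate = 2 * 74 kHz = 148 kHz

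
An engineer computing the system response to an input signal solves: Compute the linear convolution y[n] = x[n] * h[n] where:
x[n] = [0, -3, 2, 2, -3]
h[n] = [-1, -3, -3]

y[n] = sum_k x[k]*h[n-k]. Output length = len(x) + len(h) - 1 = 5 + 3 - 1 = 7.
y[0] = 0*-1 = 0
y[1] = -3*-1 + 0*-3 = 3
y[2] = 2*-1 + -3*-3 + 0*-3 = 7
y[3] = 2*-1 + 2*-3 + -3*-3 = 1
y[4] = -3*-1 + 2*-3 + 2*-3 = -9
y[5] = -3*-3 + 2*-3 = 3
y[6] = -3*-3 = 9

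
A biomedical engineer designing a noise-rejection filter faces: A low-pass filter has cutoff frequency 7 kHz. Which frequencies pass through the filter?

A low-pass filter passes all frequencies below the cutoff frequency 7 kHz and attenuates higher frequencies.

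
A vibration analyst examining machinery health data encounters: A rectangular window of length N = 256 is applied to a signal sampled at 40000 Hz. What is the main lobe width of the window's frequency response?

For a rectangular window of length N,
the main lobe width in frequency is 2*f_s/N.
= 2*40000/256 = 625/2 Hz
This determines the minimum frequency separation for resolving two sinusoids.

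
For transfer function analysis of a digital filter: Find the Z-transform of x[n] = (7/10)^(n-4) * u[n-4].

Time-shifting property: if X(z) = Z{x[n]}, then Z{x[n-d]} = z^(-d) * X(z)
X(z) = z/(z - 7/10) for x[n] = (7/10)^n * u[n]
Z{x[n-4]} = z^(-4) * z/(z - 7/10) = z^(-3)/(z - 7/10)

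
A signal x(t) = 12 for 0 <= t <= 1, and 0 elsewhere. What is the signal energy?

Energy = integral of |x(t)|^2 dt over the signal duration
= 12^2 * 1 = 144 * 1 = 144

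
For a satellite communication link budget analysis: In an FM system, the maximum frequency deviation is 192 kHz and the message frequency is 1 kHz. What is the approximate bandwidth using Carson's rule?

Carson's rule: BW = 2*(delta_f + f_m)
= 2*(192 + 1) kHz = 386 kHz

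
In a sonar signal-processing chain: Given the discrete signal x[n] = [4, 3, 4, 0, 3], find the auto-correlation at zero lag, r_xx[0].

The auto-correlation at zero lag r_xx[0] equals the signal energy.
r_xx[0] = sum of x[n]^2 = 4^2 + 3^2 + 4^2 + 0^2 + 3^2
= 16 + 9 + 16 + 0 + 9 = 50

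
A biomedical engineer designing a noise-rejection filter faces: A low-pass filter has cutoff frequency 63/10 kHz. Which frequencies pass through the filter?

A low-pass filter passes all frequencies below the cutoff frequency 63/10 kHz and attenuates higher frequencies.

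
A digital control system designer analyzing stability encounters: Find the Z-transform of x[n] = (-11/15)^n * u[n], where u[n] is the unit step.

The Z-transform of a^n * u[n] is z/(z-a) for |z| > |a|.
Here a = -11/15, so X(z) = z/(z - (-11/15)) = 15z/(15z + 11)
ROC: |z| > 11/15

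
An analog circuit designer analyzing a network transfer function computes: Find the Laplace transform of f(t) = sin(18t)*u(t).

Standard pair: sin(wt)*u(t) <-> w/(s^2+w^2)
With w = 18: L{sin(18t)*u(t)} = 18/(s^2+324)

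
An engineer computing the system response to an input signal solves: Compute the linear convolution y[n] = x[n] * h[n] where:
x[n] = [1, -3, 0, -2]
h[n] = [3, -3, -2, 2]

y[n] = sum_k x[k]*h[n-k]. Output length = len(x) + len(h) - 1 = 4 + 4 - 1 = 7.
y[0] = 1*3 = 3
y[1] = -3*3 + 1*-3 = -12
y[2] = 0*3 + -3*-3 + 1*-2 = 7
y[3] = -2*3 + 0*-3 + -3*-2 + 1*2 = 2
y[4] = -2*-3 + 0*-2 + -3*2 = 0
y[5] = -2*-2 + 0*2 = 4
y[6] = -2*2 = -4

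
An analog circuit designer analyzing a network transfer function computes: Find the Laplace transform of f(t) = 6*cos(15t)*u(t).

Standard pair: cos(wt)*u(t) <-> s/(s^2+w^2)
With w = 15: L{6*cos(15t)*u(t)} = 6s/(s^2+225)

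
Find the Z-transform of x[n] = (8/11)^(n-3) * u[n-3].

Time-shifting property: if X(z) = Z{x[n]}, then Z{x[n-d]} = z^(-d) * X(z)
X(z) = z/(z - 8/11) for x[n] = (8/11)^n * u[n]
Z{x[n-3]} = z^(-3) * z/(z - 8/11) = z^(-2)/(z - 8/11)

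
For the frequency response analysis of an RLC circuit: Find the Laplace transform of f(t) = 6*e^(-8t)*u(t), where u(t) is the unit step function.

Standard Laplace transform pair:
e^(-at)*u(t) <-> 1/(s+a)
With a = 8: L{6*e^(-8t)*u(t)} = 6/(s+8), ROC: Re(s) > -8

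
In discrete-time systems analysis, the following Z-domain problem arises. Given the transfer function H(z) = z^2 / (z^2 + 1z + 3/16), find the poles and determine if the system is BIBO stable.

Poles are roots of the denominator: z^2 + 1z + 3/16 = 0.
Quadratic formula: z = [-(1) +/- sqrt((1)^2 - 4*(3/16))] / 2
Discriminant = 1 - 3/4 = 1/4; sqrt = 1/2.
z = (-1 +/- 1/2) / 2 => z = -1/4 or z = -3/4.
|p1| = 3/4, |p2| = 1/4.
For BIBO stability, all poles must lie inside the unit circle (|p| < 1).
System is STABLE since both |p| < 1.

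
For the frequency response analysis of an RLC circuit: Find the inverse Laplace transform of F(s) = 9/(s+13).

Standard pair: k/(s+a) <-> k*e^(-at)*u(t)
With k=9, a=13: f(t) = 9*e^(-13t)*u(t)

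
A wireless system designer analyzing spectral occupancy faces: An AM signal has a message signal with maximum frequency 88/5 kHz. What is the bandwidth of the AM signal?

In AM (double-sideband), the bandwidth is twice the message frequency.
BW = 2 * f_m = 2 * 88/5 kHz = 176/5 kHz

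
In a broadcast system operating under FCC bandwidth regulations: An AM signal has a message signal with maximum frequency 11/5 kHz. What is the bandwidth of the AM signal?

In AM (double-sideband), the bandwidth is twice the message frequency.
BW = 2 * f_m = 2 * 11/5 kHz = 22/5 kHz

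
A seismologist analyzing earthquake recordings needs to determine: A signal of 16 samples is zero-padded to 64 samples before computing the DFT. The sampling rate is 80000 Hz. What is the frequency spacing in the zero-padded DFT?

Original DFT: N = 16, resolution = f_s/N = 80000/16 = 5000 Hz
Zero-padded DFT: N = 64, resolution = f_s/N = 80000/64 = 1250 Hz
Zero-padding interpolates the spectrum (finer frequency grid)
but does NOT improve the true spectral resolution (ability to resolve close frequencies).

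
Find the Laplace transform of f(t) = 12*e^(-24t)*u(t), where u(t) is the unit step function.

Standard Laplace transform pair:
e^(-at)*u(t) <-> 1/(s+a)
With a = 24: L{12*e^(-24t)*u(t)} = 12/(s+24), ROC: Re(s) > -24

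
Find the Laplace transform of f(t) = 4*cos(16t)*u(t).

Standard pair: cos(wt)*u(t) <-> s/(s^2+w^2)
With w = 16: L{4*cos(16t)*u(t)} = 4s/(s^2+256)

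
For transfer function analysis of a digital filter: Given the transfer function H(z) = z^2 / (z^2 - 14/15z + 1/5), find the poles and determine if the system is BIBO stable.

Poles are roots of the denominator: z^2 - 14/15z + 1/5 = 0.
Quadratic formula: z = [-(-14/15) +/- sqrt((-14/15)^2 - 4*(1/5))] / 2
Discriminant = 196/225 - 4/5 = 16/225; sqrt = 4/15.
z = (14/15 +/- 4/15) / 2 => z = 3/5 or z = 1/3.
|p1| = 3/5, |p2| = 1/3.
For BIBO stability, all poles must lie inside the unit circle (|p| < 1).
System is STABLE since both |p| < 1.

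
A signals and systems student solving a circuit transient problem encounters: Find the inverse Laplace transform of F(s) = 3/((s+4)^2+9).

Standard pair: w/((s+a)^2+w^2) <-> e^(-at)*sin(wt)*u(t)
With a=4, w=3: f(t) = e^(-4t)*sin(3t)*u(t)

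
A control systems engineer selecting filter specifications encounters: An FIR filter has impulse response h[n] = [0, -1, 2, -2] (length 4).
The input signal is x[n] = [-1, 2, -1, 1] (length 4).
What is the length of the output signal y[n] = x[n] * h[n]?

For linear convolution, the output length is:
len(y) = len(x) + len(h) - 1 = 4 + 4 - 1 = 7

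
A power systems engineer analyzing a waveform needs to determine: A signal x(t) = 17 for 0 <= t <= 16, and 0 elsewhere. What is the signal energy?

Energy = integral of |x(t)|^2 dt over the signal duration
= 17^2 * 16 = 289 * 16 = 4624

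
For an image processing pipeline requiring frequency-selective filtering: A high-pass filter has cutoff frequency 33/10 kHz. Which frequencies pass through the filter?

A high-pass filter passes all frequencies above the cutoff frequency 33/10 kHz and attenuates lower frequencies.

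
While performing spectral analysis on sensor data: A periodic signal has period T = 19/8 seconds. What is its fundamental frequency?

The fundamental frequency is the reciprocal of the period.
f = 1/T = 1/(19/8) = 8/19 Hz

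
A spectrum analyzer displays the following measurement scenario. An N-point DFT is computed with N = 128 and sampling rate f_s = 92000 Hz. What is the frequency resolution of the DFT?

DFT frequency resolution = f_s / N
= 92000 / 128 = 2875/4 Hz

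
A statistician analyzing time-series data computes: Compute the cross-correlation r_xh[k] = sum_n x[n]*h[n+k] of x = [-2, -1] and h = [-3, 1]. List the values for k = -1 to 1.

Both sequences indexed from 0 and zero outside their support.
Lags with overlap: k = -1 to 1.
  r_xh[-1] = x[1]*h[0] = 3
  r_xh[0] = x[0]*h[0] + x[1]*h[1] = 5
  r_xh[1] = x[0]*h[1] = -2
r_xh = [3, 5, -2] (for k = -1, ..., 1)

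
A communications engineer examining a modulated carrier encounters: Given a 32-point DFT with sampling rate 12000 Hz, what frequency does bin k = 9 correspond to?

The frequency of DFT bin k is: f_k = k * f_s / N
f_9 = 9 * 12000 / 32 = 3375 Hz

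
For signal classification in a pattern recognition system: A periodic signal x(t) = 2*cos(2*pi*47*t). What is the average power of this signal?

Average power of A*cos(wt) is A^2/2.
P = 2^2 / 2 = 4/2 = 2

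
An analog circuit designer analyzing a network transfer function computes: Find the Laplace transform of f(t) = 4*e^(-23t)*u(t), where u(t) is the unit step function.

Standard Laplace transform pair:
e^(-at)*u(t) <-> 1/(s+a)
With a = 23: L{4*e^(-23t)*u(t)} = 4/(s+23), ROC: Re(s) > -23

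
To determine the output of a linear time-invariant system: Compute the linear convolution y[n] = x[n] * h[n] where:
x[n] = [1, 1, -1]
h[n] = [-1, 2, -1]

y[n] = sum_k x[k]*h[n-k]. Output length = len(x) + len(h) - 1 = 3 + 3 - 1 = 5.
y[0] = 1*-1 = -1
y[1] = 1*-1 + 1*2 = 1
y[2] = -1*-1 + 1*2 + 1*-1 = 2
y[3] = -1*2 + 1*-1 = -3
y[4] = -1*-1 = 1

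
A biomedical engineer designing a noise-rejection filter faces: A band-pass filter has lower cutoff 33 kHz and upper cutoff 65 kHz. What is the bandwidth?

Bandwidth = f_high - f_low
= 65 kHz - 33 kHz = 32 kHz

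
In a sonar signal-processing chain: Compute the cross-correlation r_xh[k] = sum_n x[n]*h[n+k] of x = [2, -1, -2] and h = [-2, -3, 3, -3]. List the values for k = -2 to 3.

Both sequences indexed from 0 and zero outside their support.
Lags with overlap: k = -2 to 3.
  r_xh[-2] = x[2]*h[0] = 4
  r_xh[-1] = x[1]*h[0] + x[2]*h[1] = 8
  r_xh[0] = x[0]*h[0] + x[1]*h[1] + x[2]*h[2] = -7
  r_xh[1] = x[0]*h[1] + x[1]*h[2] + x[2]*h[3] = -3
  r_xh[2] = x[0]*h[2] + x[1]*h[3] = 9
  r_xh[3] = x[0]*h[3] = -6
r_xh = [4, 8, -7, -3, 9, -6] (for k = -2, ..., 3)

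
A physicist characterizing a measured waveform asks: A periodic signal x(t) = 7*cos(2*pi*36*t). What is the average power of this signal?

Average power of A*cos(wt) is A^2/2.
P = 7^2 / 2 = 49/2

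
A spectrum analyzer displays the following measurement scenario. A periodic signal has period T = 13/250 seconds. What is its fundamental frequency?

The fundamental frequency is the reciprocal of the period.
f = 1/T = 1/(13/250) = 250/13 Hz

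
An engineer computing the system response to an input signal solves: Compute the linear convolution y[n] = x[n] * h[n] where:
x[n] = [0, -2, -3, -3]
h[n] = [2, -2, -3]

y[n] = sum_k x[k]*h[n-k]. Output length = len(x) + len(h) - 1 = 4 + 3 - 1 = 6.
y[0] = 0*2 = 0
y[1] = -2*2 + 0*-2 = -4
y[2] = -3*2 + -2*-2 + 0*-3 = -2
y[3] = -3*2 + -3*-2 + -2*-3 = 6
y[4] = -3*-2 + -3*-3 = 15
y[5] = -3*-3 = 9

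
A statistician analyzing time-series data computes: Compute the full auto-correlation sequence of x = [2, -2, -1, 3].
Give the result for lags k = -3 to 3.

r_xx[k] = sum_m x[m]*x[m+k], indexed from 0, for k = -3 to 3:
  r_xx[-3] = x[3]*x[0] = 6
  r_xx[-2] = x[2]*x[0] + x[3]*x[1] = -8
  r_xx[-1] = x[1]*x[0] + x[2]*x[1] + x[3]*x[2] = -5
  r_xx[0] = x[0]*x[0] + x[1]*x[1] + x[2]*x[2] + x[3]*x[3] = 18
  r_xx[1] = x[0]*x[1] + x[1]*x[2] + x[2]*x[3] = -5
  r_xx[2] = x[0]*x[2] + x[1]*x[3] = -8
  r_xx[3] = x[0]*x[3] = 6
r_xx = [6, -8, -5, 18, -5, -8, 6]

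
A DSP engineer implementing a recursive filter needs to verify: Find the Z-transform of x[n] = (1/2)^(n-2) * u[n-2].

Time-shifting property: if X(z) = Z{x[n]}, then Z{x[n-d]} = z^(-d) * X(z)
X(z) = z/(z - 1/2) for x[n] = (1/2)^n * u[n]
Z{x[n-2]} = z^(-2) * z/(z - 1/2) = z^(-1)/(z - 1/2)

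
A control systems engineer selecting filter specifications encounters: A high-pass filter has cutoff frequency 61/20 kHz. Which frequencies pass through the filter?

A high-pass filter passes all frequencies above the cutoff frequency 61/20 kHz and attenuates lower frequencies.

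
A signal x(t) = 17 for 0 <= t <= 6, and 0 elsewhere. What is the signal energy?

Energy = integral of |x(t)|^2 dt over the signal duration
= 17^2 * 6 = 289 * 6 = 1734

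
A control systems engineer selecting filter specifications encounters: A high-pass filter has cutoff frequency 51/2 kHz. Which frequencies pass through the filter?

A high-pass filter passes all frequencies above the cutoff frequency 51/2 kHz and attenuates lower frequencies.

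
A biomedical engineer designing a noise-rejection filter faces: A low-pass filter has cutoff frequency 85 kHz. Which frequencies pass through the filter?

A low-pass filter passes all frequencies below the cutoff frequency 85 kHz and attenuates higher frequencies.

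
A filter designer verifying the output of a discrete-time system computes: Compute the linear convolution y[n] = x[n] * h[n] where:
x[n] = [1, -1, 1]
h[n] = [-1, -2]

y[n] = sum_k x[k]*h[n-k]. Output length = len(x) + len(h) - 1 = 3 + 2 - 1 = 4.
y[0] = 1*-1 = -1
y[1] = -1*-1 + 1*-2 = -1
y[2] = 1*-1 + -1*-2 = 1
y[3] = 1*-2 = -2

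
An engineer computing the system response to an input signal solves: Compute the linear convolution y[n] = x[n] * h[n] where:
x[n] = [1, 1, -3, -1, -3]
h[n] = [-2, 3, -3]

y[n] = sum_k x[k]*h[n-k]. Output length = len(x) + len(h) - 1 = 5 + 3 - 1 = 7.
y[0] = 1*-2 = -2
y[1] = 1*-2 + 1*3 = 1
y[2] = -3*-2 + 1*3 + 1*-3 = 6
y[3] = -1*-2 + -3*3 + 1*-3 = -10
y[4] = -3*-2 + -1*3 + -3*-3 = 12
y[5] = -3*3 + -1*-3 = -6
y[6] = -3*-3 = 9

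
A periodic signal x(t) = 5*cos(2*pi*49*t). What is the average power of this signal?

Average power of A*cos(wt) is A^2/2.
P = 5^2 / 2 = 25/2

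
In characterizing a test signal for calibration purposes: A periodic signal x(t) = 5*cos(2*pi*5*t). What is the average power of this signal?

Average power of A*cos(wt) is A^2/2.
P = 5^2 / 2 = 25/2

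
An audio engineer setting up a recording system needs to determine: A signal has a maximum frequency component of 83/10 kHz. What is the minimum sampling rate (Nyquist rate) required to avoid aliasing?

By the Nyquist-Shannon sampling theorem,
the minimum sampling rate (Nyquist rate) must be at least 2 * f_max.
Nyquist rate = 2 * 83/10 kHz = 83/5 kHz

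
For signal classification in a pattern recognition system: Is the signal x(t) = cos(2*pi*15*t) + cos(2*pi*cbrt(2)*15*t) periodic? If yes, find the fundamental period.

f1 = 15 Hz, f2 = 15*cbrt(2) Hz
Ratio f2/f1 = cbrt(2), which is irrational.
Since the frequency ratio is irrational, no common period exists.
The signal is not periodic.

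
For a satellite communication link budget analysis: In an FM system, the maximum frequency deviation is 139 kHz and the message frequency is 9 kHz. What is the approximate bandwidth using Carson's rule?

Carson's rule: BW = 2*(delta_f + f_m)
= 2*(139 + 9) kHz = 296 kHz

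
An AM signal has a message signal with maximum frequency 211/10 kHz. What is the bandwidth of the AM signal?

In AM (double-sideband), the bandwidth is twice the message frequency.
BW = 2 * f_m = 2 * 211/10 kHz = 211/5 kHz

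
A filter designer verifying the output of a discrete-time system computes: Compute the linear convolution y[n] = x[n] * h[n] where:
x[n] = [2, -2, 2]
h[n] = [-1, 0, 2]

y[n] = sum_k x[k]*h[n-k]. Output length = len(x) + len(h) - 1 = 3 + 3 - 1 = 5.
y[0] = 2*-1 = -2
y[1] = -2*-1 + 2*0 = 2
y[2] = 2*-1 + -2*0 + 2*2 = 2
y[3] = 2*0 + -2*2 = -4
y[4] = 2*2 = 4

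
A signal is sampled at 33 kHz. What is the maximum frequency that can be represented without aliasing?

The maximum frequency that can be represented without aliasing
is the Nyquist frequency: f_max = f_s / 2 = 33 kHz / 2 = 33/2 kHz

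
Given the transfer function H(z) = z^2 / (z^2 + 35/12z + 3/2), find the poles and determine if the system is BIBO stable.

Poles are roots of the denominator: z^2 + 35/12z + 3/2 = 0.
Quadratic formula: z = [-(35/12) +/- sqrt((35/12)^2 - 4*(3/2))] / 2
Discriminant = 1225/144 - 6 = 361/144; sqrt = 19/12.
z = (-35/12 +/- 19/12) / 2 => z = -2/3 or z = -9/4.
|p1| = 9/4, |p2| = 2/3.
For BIBO stability, all poles must lie inside the unit circle (|p| < 1).
System is UNSTABLE since at least one |p| >= 1.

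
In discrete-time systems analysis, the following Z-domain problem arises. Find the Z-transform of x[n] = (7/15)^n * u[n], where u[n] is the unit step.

The Z-transform of a^n * u[n] is z/(z-a) for |z| > |a|.
Here a = 7/15, so X(z) = z/(z - (7/15)) = 15z/(15z - 7)
ROC: |z| > 7/15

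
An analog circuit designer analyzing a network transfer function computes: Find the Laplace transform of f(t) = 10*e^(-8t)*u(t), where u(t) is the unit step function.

Standard Laplace transform pair:
e^(-at)*u(t) <-> 1/(s+a)
With a = 8: L{10*e^(-8t)*u(t)} = 10/(s+8), ROC: Re(s) > -8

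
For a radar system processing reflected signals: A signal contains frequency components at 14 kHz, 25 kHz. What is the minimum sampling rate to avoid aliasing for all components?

The highest frequency component is f_max = 25 kHz.
Nyquist rate = 2 * f_max = 2 * 25 kHz = 50 kHz.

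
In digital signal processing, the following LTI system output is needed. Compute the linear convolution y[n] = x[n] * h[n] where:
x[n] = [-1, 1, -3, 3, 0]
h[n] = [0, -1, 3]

y[n] = sum_k x[k]*h[n-k]. Output length = len(x) + len(h) - 1 = 5 + 3 - 1 = 7.
y[0] = -1*0 = 0
y[1] = 1*0 + -1*-1 = 1
y[2] = -3*0 + 1*-1 + -1*3 = -4
y[3] = 3*0 + -3*-1 + 1*3 = 6
y[4] = 0*0 + 3*-1 + -3*3 = -12
y[5] = 0*-1 + 3*3 = 9
y[6] = 0*3 = 0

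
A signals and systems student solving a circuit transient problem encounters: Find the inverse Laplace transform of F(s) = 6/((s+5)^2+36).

Standard pair: w/((s+a)^2+w^2) <-> e^(-at)*sin(wt)*u(t)
With a=5, w=6: f(t) = e^(-5t)*sin(6t)*u(t)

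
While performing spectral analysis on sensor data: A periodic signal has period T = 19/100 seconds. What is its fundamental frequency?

The fundamental frequency is the reciprocal of the period.
f = 1/T = 1/(19/100) = 100/19 Hz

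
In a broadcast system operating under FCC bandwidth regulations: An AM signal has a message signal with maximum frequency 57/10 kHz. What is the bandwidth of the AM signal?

In AM (double-sideband), the bandwidth is twice the message frequency.
BW = 2 * f_m = 2 * 57/10 kHz = 57/5 kHz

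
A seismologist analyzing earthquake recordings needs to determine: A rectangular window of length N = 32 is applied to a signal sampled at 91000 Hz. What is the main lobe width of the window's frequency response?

For a rectangular window of length N,
the main lobe width in frequency is 2*f_s/N.
= 2*91000/32 = 11375/2 Hz
This determines the minimum frequency separation for resolving two sinusoids.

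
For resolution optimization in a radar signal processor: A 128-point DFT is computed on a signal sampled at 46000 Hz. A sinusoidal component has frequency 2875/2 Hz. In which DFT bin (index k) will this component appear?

DFT frequency resolution = f_s/N = 46000/128 = 2875/8 Hz
Bin index k = f_signal / resolution = 2875/2 / 2875/8 = 4
The signal frequency 2875/2 Hz falls in DFT bin k = 4.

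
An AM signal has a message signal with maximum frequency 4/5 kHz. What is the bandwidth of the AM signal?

In AM (double-sideband), the bandwidth is twice the message frequency.
BW = 2 * f_m = 2 * 4/5 kHz = 8/5 kHz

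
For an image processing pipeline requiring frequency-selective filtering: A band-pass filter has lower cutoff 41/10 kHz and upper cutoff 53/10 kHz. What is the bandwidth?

Bandwidth = f_high - f_low
= 53/10 kHz - 41/10 kHz = 6/5 kHz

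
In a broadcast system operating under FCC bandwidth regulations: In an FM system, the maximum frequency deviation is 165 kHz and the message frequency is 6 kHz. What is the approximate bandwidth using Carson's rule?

Carson's rule: BW = 2*(delta_f + f_m)
= 2*(165 + 6) kHz = 342 kHz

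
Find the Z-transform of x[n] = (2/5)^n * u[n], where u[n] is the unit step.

The Z-transform of a^n * u[n] is z/(z-a) for |z| > |a|.
Here a = 2/5, so X(z) = z/(z - (2/5)) = 5z/(5z - 2)
ROC: |z| > 2/5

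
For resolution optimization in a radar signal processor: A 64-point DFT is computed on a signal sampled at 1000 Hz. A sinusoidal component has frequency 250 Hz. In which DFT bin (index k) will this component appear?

DFT frequency resolution = f_s/N = 1000/64 = 125/8 Hz
Bin index k = f_signal / resolution = 250 / 125/8 = 16
The signal frequency 250 Hz falls in DFT bin k = 16.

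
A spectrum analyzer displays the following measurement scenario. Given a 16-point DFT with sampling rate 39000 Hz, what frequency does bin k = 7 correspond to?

The frequency of DFT bin k is: f_k = k * f_s / N
f_7 = 7 * 39000 / 16 = 34125/2 Hz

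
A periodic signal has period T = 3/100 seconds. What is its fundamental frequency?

The fundamental frequency is the reciprocal of the period.
f = 1/T = 1/(3/100) = 100/3 Hz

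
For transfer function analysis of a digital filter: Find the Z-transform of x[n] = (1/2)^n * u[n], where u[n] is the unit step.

The Z-transform of a^n * u[n] is z/(z-a) for |z| > |a|.
Here a = 1/2, so X(z) = z/(z - (1/2)) = 2z/(2z - 1)
ROC: |z| > 1/2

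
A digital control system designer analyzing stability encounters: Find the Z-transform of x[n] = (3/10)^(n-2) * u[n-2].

Time-shifting property: if X(z) = Z{x[n]}, then Z{x[n-d]} = z^(-d) * X(z)
X(z) = z/(z - 3/10) for x[n] = (3/10)^n * u[n]
Z{x[n-2]} = z^(-2) * z/(z - 3/10) = z^(-1)/(z - 3/10)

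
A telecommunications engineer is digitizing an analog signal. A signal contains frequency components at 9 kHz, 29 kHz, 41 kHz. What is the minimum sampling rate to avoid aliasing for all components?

The highest frequency component is f_max = 41 kHz.
Nyquist rate = 2 * f_max = 2 * 41 kHz = 82 kHz.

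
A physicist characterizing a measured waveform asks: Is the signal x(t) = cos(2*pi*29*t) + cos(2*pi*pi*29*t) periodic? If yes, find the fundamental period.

f1 = 29 Hz, f2 = 29*pi Hz
Ratio f2/f1 = pi, which is irrational.
Since the frequency ratio is irrational, no common period exists.
The signal is not periodic.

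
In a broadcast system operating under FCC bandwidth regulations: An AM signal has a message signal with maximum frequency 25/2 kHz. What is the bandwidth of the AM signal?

In AM (double-sideband), the bandwidth is twice the message frequency.
BW = 2 * f_m = 2 * 25/2 kHz = 25 kHz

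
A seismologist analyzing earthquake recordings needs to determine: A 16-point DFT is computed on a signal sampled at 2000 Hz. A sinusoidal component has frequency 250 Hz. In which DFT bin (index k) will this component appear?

DFT frequency resolution = f_s/N = 2000/16 = 125 Hz
Bin index k = f_signal / resolution = 250 / 125 = 2
The signal frequency 250 Hz falls in DFT bin k = 2.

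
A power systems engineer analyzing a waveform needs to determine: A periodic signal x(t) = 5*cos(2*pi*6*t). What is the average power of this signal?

Average power of A*cos(wt) is A^2/2.
P = 5^2 / 2 = 25/2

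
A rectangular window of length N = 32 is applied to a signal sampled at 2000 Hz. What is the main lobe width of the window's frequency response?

For a rectangular window of length N,
the main lobe width in frequency is 2*f_s/N.
= 2*2000/32 = 125 Hz
This determines the minimum frequency separation for resolving two sinusoids.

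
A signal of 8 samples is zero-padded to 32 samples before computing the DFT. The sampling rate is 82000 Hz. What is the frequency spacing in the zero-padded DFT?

Original DFT: N = 8, resolution = f_s/N = 82000/8 = 10250 Hz
Zero-padded DFT: N = 32, resolution = f_s/N = 82000/32 = 5125/2 Hz
Zero-padding interpolates the spectrum (finer frequency grid)
but does NOT improve the true spectral resolution (ability to resolve close frequencies).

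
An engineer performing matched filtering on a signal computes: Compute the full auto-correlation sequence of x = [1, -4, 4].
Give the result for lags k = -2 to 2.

r_xx[k] = sum_m x[m]*x[m+k], indexed from 0, for k = -2 to 2:
  r_xx[-2] = x[2]*x[0] = 4
  r_xx[-1] = x[1]*x[0] + x[2]*x[1] = -20
  r_xx[0] = x[0]*x[0] + x[1]*x[1] + x[2]*x[2] = 33
  r_xx[1] = x[0]*x[1] + x[1]*x[2] = -20
  r_xx[2] = x[0]*x[2] = 4
r_xx = [4, -20, 33, -20, 4]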